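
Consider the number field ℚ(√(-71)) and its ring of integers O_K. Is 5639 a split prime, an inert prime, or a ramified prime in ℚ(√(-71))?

-71 mod 4 = 1, hence disc K = -71 and O_K = ℤ[(1+√-71)/2].
disc(K) = -71 is not divisible by 5639; 5639 is unramified.
(-71/5639) = 5568^2819 mod 5639 = 1, giving Legendre symbol 1.
d is a quadratic residue mod p, hence 5639 splits in O_K.

p splits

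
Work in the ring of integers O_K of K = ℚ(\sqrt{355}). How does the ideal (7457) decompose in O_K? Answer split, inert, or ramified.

inert — (7457) stays prime in O_K

Since 355 ≢ 1 mod 4, the ring of integers is ℤ[√355] with discriminant 4·355 = 1420.
Since gcd(7457, 1420) = 1 the prime 7457 does not ramify.
(355/7457) = 355^3728 mod 7457 = 7456, giving Legendre symbol -1.
d is a non-residue mod p, hence 7457 remains inert in O_K.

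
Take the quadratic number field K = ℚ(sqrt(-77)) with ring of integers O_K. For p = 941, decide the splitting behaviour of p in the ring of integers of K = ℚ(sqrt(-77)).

splits completely

-77 mod 4 = 3, hence disc K = 4·(-77) = -308 and O_K = ℤ[√-77].
Since gcd(941, -308) = 1 the prime 941 does not ramify.
Legendre symbol by Euler's criterion: (-77/941) ≡ (-77)^470 ≡ 1 (mod 941), i.e. (-77/941) = 1.
(-77/941) = 1, so 941 splits.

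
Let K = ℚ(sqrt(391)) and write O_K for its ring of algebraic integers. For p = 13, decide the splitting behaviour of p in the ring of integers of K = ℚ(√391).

d = 391 ≡ 3 (mod 4), so O_K = ℤ[√391] and disc(K) = 4d = 1564.
disc(K) = 1564 is not divisible by 13; 13 is unramified.
Legendre symbol by Euler's criterion: (391/13) ≡ 391^6 ≡ 1 (mod 13), i.e. (391/13) = 1.
(391/13) = 1, so 13 splits.

p splits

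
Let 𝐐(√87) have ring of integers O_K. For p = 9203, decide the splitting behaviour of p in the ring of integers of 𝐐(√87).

87 mod 4 = 3, hence disc K = 4·87 = 348 and O_K = ℤ[√87].
9203 ∤ 348, so 9203 is unramified.
Legendre symbol by Euler's criterion: (87/9203) ≡ 87^4601 ≡ 9202 (mod 9203), i.e. (87/9203) = -1.
d is a non-residue mod p, hence 9203 remains inert in O_K.

p is inert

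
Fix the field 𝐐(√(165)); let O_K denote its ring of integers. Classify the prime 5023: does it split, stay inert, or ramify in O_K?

p splits

165 mod 4 = 1, hence disc K = 165 and O_K = ℤ[(1+√165)/2].
5023 ∤ 165, so 5023 is unramified.
Compute (165/5023) via Euler: 165^((5023-1)/2) mod 5023 = 1, so (165/5023) = 1.
(165/5023) = 1, so 5023 splits.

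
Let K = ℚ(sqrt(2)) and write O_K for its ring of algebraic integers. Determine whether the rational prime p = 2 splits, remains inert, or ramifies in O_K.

ramified — (2) = 𝔭²

d = 2 ≡ 2 (mod 4), so O_K = ℤ[√2] and disc(K) = 4d = 8.
disc(K) = 8 = 2·4, so p = 2 is ramified.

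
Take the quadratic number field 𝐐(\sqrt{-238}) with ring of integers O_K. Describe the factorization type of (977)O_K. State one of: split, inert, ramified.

splits completely

Since -238 ≢ 1 mod 4, the ring of integers is ℤ[√-238] with discriminant 4·(-238) = -952.
977 ∤ -952, so 977 is unramified.
(-238/977) = 739^488 mod 977 = 1, giving Legendre symbol 1.
d is a quadratic residue mod p, hence 977 splits in O_K.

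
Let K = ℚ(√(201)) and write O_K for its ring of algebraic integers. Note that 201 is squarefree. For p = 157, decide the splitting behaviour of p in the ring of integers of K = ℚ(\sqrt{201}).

Since 201 ≡ 1 mod 4, the ring of integers is ℤ[(1+√201)/2] with discriminant 201.
disc(K) = 201 is not divisible by 157; 157 is unramified.
(201/157) = 44^78 mod 157 = 1, giving Legendre symbol 1.
(201/157) = 1, so 157 splits.

split — (157) = 𝔭₁𝔭₂ with 𝔭₁ ≠ 𝔭₂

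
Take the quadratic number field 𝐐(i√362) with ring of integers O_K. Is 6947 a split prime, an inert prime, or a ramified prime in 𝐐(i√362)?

6947 remains inert

-362 mod 4 = 2, hence disc K = 4·(-362) = -1448 and O_K = ℤ[√-362].
disc(K) = -1448 is not divisible by 6947; 6947 is unramified.
Euler's criterion: (-362)^3473 mod 6947 = 6946. Thus (-362|6947) = -1.
d is a non-residue mod p, hence 6947 remains inert in O_K.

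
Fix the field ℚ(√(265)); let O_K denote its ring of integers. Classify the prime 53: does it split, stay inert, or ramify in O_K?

ramifies in O_K

d = 265 ≡ 1 (mod 4), so O_K = ℤ[(1+√265)/2] and disc(K) = d = 265.
53 divides disc(K) = 265, so 53 ramifies.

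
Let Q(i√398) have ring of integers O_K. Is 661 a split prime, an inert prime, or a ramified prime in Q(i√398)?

inert — (661) stays prime in O_K

Since -398 ≢ 1 mod 4, the ring of integers is ℤ[√-398] with discriminant 4·(-398) = -1592.
661 ∤ -1592, so 661 is unramified.
(-398/661) = 263^330 mod 661 = 660, giving Legendre symbol -1.
Legendre symbol -1 ⇒ 661 is inert.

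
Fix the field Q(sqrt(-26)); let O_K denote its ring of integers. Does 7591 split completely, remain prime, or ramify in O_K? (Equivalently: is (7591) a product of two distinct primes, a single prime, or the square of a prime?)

inert — (7591) stays prime in O_K

d = -26 ≡ 2 (mod 4), so O_K = ℤ[√-26] and disc(K) = 4d = -104.
disc(K) = -104 is not divisible by 7591; 7591 is unramified.
Legendre symbol by Euler's criterion: (-26/7591) ≡ (-26)^3795 ≡ 7590 (mod 7591), i.e. (-26/7591) = -1.
d is a non-residue mod p, hence 7591 remains inert in O_K.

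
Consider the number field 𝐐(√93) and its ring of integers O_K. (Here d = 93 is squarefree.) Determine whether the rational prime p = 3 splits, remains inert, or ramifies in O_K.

93 mod 4 = 1, hence disc K = 93 and O_K = ℤ[(1+√93)/2].
3 divides disc(K) = 93, so 3 ramifies.

p ramifies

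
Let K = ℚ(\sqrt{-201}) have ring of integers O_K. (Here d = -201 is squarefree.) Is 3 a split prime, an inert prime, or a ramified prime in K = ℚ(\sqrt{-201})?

Since -201 ≢ 1 mod 4, the ring of integers is ℤ[√-201] with discriminant 4·(-201) = -804.
disc(K) = -804 = 3·(-268), so p = 3 is ramified.

ramifies in O_K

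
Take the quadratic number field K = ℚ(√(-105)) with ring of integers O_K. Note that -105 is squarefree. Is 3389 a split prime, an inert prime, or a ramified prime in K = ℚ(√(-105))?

-105 mod 4 = 3, hence disc K = 4·(-105) = -420 and O_K = ℤ[√-105].
Since gcd(3389, -420) = 1 the prime 3389 does not ramify.
Compute (-105/3389) via Euler: 3284^((3389-1)/2) mod 3389 = 3388, so (-105/3389) = -1.
(-105/3389) = -1, so 3389 is inert.

p is inert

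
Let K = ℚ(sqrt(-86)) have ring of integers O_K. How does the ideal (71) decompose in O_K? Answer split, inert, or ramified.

inert

d = -86 ≡ 2 (mod 4), so O_K = ℤ[√-86] and disc(K) = 4d = -344.
Since gcd(71, -344) = 1 the prime 71 does not ramify.
(-86/71) = 56^35 mod 71 = 70, giving Legendre symbol -1.
(-86/71) = -1, so 71 is inert.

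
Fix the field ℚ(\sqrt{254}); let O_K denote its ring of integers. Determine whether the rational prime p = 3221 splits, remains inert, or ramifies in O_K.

Since 254 ≢ 1 mod 4, the ring of integers is ℤ[√254] with discriminant 4·254 = 1016.
disc(K) = 1016 is not divisible by 3221; 3221 is unramified.
Euler's criterion: 254^1610 mod 3221 = 1. Thus (254|3221) = 1.
d is a quadratic residue mod p, hence 3221 splits in O_K.

3221 splits in O_K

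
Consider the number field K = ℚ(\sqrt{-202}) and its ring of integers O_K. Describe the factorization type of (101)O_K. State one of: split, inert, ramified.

ramified — (101) = 𝔭²

d = -202 ≡ 2 (mod 4), so O_K = ℤ[√-202] and disc(K) = 4d = -808.
disc(K) = -808 = 101·(-8), so p = 101 is ramified.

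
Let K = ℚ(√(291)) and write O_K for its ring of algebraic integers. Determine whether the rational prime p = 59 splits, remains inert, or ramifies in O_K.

59 remains inert

Since 291 ≢ 1 mod 4, the ring of integers is ℤ[√291] with discriminant 4·291 = 1164.
Since gcd(59, 1164) = 1 the prime 59 does not ramify.
Euler's criterion: 291^29 mod 59 = 58. Thus (291|59) = -1.
Legendre symbol -1 ⇒ 59 is inert.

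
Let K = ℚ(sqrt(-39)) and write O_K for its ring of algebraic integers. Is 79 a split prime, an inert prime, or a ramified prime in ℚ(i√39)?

Since -39 ≡ 1 mod 4, the ring of integers is ℤ[(1+√-39)/2] with discriminant -39.
disc(K) = -39 is not divisible by 79; 79 is unramified.
(-39/79) = 40^39 mod 79 = 1, giving Legendre symbol 1.
(-39/79) = 1, so 79 splits.

79 splits in O_K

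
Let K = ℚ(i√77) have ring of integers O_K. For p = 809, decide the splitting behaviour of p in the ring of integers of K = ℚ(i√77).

-77 mod 4 = 3, hence disc K = 4·(-77) = -308 and O_K = ℤ[√-77].
disc(K) = -308 is not divisible by 809; 809 is unramified.
(-77/809) = 732^404 mod 809 = 808, giving Legendre symbol -1.
Legendre symbol -1 ⇒ 809 is inert.

inert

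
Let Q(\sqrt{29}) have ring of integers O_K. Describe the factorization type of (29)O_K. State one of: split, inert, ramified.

29 mod 4 = 1, hence disc K = 29 and O_K = ℤ[(1+√29)/2].
29 divides disc(K) = 29, so 29 ramifies.

ramified — (29) = 𝔭²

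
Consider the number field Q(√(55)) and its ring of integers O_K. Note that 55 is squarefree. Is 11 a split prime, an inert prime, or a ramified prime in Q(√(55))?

d = 55 ≡ 3 (mod 4), so O_K = ℤ[√55] and disc(K) = 4d = 220.
Ramification test: 11 | 220. The prime 11 ramifies in K.

ramifies in O_K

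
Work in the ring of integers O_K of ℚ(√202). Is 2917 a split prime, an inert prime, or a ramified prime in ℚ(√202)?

d = 202 ≡ 2 (mod 4), so O_K = ℤ[√202] and disc(K) = 4d = 808.
disc(K) = 808 is not divisible by 2917; 2917 is unramified.
(202/2917) = 202^1458 mod 2917 = 1, giving Legendre symbol 1.
d is a quadratic residue mod p, hence 2917 splits in O_K.

2917 splits in O_K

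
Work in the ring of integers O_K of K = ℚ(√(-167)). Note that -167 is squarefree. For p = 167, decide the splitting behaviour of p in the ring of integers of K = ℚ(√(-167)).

167 is ramified

Since -167 ≡ 1 mod 4, the ring of integers is ℤ[(1+√-167)/2] with discriminant -167.
Ramification test: 167 | -167. The prime 167 ramifies in K.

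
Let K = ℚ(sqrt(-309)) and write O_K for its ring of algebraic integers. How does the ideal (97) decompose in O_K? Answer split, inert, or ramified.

split

Since -309 ≢ 1 mod 4, the ring of integers is ℤ[√-309] with discriminant 4·(-309) = -1236.
97 ∤ -1236, so 97 is unramified.
(-309/97) = 79^48 mod 97 = 1, giving Legendre symbol 1.
(-309/97) = 1, so 97 splits.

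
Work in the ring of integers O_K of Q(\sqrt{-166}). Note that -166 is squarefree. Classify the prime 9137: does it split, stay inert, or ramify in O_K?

9137 splits in O_K

-166 mod 4 = 2, hence disc K = 4·(-166) = -664 and O_K = ℤ[√-166].
disc(K) = -664 is not divisible by 9137; 9137 is unramified.
Legendre symbol by Euler's criterion: (-166/9137) ≡ (-166)^4568 ≡ 1 (mod 9137), i.e. (-166/9137) = 1.
(-166/9137) = 1, so 9137 splits.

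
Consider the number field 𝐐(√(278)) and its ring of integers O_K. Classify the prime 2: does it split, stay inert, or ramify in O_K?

ramified

Since 278 ≢ 1 mod 4, the ring of integers is ℤ[√278] with discriminant 4·278 = 1112.
2 divides disc(K) = 1112, so 2 ramifies.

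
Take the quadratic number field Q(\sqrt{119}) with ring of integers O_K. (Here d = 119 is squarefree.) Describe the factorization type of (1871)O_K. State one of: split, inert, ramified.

inert — (1871) stays prime in O_K

119 mod 4 = 3, hence disc K = 4·119 = 476 and O_K = ℤ[√119].
1871 ∤ 476, so 1871 is unramified.
Compute (119/1871) via Euler: 119^((1871-1)/2) mod 1871 = 1870, so (119/1871) = -1.
d is a non-residue mod p, hence 1871 remains inert in O_K.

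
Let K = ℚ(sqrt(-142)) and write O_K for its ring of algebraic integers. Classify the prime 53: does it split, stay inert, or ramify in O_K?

-142 mod 4 = 2, hence disc K = 4·(-142) = -568 and O_K = ℤ[√-142].
Since gcd(53, -568) = 1 the prime 53 does not ramify.
(-142/53) = 17^26 mod 53 = 1, giving Legendre symbol 1.
Legendre symbol 1 ⇒ 53 is split.

p splits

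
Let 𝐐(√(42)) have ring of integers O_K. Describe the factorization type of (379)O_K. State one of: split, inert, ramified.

inert

42 mod 4 = 2, hence disc K = 4·42 = 168 and O_K = ℤ[√42].
disc(K) = 168 is not divisible by 379; 379 is unramified.
Legendre symbol by Euler's criterion: (42/379) ≡ 42^189 ≡ 378 (mod 379), i.e. (42/379) = -1.
(42/379) = -1, so 379 is inert.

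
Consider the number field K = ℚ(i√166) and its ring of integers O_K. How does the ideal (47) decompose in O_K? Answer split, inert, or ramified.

47 remains inert

Since -166 ≢ 1 mod 4, the ring of integers is ℤ[√-166] with discriminant 4·(-166) = -664.
47 ∤ -664, so 47 is unramified.
(-166/47) = 22^23 mod 47 = 46, giving Legendre symbol -1.
(-166/47) = -1, so 47 is inert.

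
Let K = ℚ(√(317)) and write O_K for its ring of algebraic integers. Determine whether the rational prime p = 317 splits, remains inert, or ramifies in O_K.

317 mod 4 = 1, hence disc K = 317 and O_K = ℤ[(1+√317)/2].
Ramification test: 317 | 317. The prime 317 ramifies in K.

ramified — (317) = 𝔭²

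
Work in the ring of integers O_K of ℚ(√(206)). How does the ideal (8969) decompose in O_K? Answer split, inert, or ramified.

d = 206 ≡ 2 (mod 4), so O_K = ℤ[√206] and disc(K) = 4d = 824.
Since gcd(8969, 824) = 1 the prime 8969 does not ramify.
Compute (206/8969) via Euler: 206^((8969-1)/2) mod 8969 = 1, so (206/8969) = 1.
d is a quadratic residue mod p, hence 8969 splits in O_K.

8969 splits in O_K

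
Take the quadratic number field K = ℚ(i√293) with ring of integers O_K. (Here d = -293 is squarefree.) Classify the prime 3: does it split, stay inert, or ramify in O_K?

Since -293 ≢ 1 mod 4, the ring of integers is ℤ[√-293] with discriminant 4·(-293) = -1172.
disc(K) = -1172 is not divisible by 3; 3 is unramified.
(-293/3) = 1^1 mod 3 = 1, giving Legendre symbol 1.
d is a quadratic residue mod p, hence 3 splits in O_K.

splits completely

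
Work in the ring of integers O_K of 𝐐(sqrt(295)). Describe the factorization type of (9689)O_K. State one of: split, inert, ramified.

Since 295 ≢ 1 mod 4, the ring of integers is ℤ[√295] with discriminant 4·295 = 1180.
disc(K) = 1180 is not divisible by 9689; 9689 is unramified.
Compute (295/9689) via Euler: 295^((9689-1)/2) mod 9689 = 9688, so (295/9689) = -1.
(295/9689) = -1, so 9689 is inert.

inert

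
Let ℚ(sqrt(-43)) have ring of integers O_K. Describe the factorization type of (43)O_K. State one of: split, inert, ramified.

43 is ramified

-43 mod 4 = 1, hence disc K = -43 and O_K = ℤ[(1+√-43)/2].
disc(K) = -43 = 43·(-1), so p = 43 is ramified.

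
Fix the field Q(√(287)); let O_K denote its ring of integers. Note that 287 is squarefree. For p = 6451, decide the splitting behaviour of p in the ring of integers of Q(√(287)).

Since 287 ≢ 1 mod 4, the ring of integers is ℤ[√287] with discriminant 4·287 = 1148.
6451 ∤ 1148, so 6451 is unramified.
Compute (287/6451) via Euler: 287^((6451-1)/2) mod 6451 = 1, so (287/6451) = 1.
(287/6451) = 1, so 6451 splits.

6451 splits in O_K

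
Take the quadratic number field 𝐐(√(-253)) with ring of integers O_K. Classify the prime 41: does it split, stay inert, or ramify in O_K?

remains prime (inert)

d = -253 ≡ 3 (mod 4), so O_K = ℤ[√-253] and disc(K) = 4d = -1012.
disc(K) = -1012 is not divisible by 41; 41 is unramified.
(-253/41) = 34^20 mod 41 = 40, giving Legendre symbol -1.
(-253/41) = -1, so 41 is inert.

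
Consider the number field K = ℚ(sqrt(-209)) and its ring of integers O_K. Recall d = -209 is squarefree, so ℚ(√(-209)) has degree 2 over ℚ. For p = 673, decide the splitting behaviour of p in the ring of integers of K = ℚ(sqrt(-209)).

split — (673) = 𝔭₁𝔭₂ with 𝔭₁ ≠ 𝔭₂

-209 mod 4 = 3, hence disc K = 4·(-209) = -836 and O_K = ℤ[√-209].
Since gcd(673, -836) = 1 the prime 673 does not ramify.
(-209/673) = 464^336 mod 673 = 1, giving Legendre symbol 1.
(-209/673) = 1, so 673 splits.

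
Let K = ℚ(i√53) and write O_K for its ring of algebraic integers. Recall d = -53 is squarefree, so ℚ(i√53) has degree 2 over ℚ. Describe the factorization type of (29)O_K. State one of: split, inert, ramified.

split

d = -53 ≡ 3 (mod 4), so O_K = ℤ[√-53] and disc(K) = 4d = -212.
Since gcd(29, -212) = 1 the prime 29 does not ramify.
Euler's criterion: (-53)^14 mod 29 = 1. Thus (-53|29) = 1.
Legendre symbol 1 ⇒ 29 is split.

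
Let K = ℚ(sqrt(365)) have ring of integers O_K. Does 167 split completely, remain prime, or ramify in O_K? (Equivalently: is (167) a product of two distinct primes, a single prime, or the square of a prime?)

d = 365 ≡ 1 (mod 4), so O_K = ℤ[(1+√365)/2] and disc(K) = d = 365.
Since gcd(167, 365) = 1 the prime 167 does not ramify.
(365/167) = 31^83 mod 167 = 1, giving Legendre symbol 1.
d is a quadratic residue mod p, hence 167 splits in O_K.

p splits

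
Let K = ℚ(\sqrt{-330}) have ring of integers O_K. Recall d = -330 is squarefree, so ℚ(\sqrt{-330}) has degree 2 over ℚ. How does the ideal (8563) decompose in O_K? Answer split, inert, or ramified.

Since -330 ≢ 1 mod 4, the ring of integers is ℤ[√-330] with discriminant 4·(-330) = -1320.
disc(K) = -1320 is not divisible by 8563; 8563 is unramified.
Legendre symbol by Euler's criterion: (-330/8563) ≡ (-330)^4281 ≡ 8562 (mod 8563), i.e. (-330/8563) = -1.
Legendre symbol -1 ⇒ 8563 is inert.

inert — (8563) stays prime in O_K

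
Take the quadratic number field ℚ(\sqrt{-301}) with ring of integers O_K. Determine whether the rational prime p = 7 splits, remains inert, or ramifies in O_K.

Since -301 ≢ 1 mod 4, the ring of integers is ℤ[√-301] with discriminant 4·(-301) = -1204.
7 divides disc(K) = -1204, so 7 ramifies.

ramifies in O_K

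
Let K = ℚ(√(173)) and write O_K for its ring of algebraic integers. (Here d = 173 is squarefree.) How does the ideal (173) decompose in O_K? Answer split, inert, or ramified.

173 mod 4 = 1, hence disc K = 173 and O_K = ℤ[(1+√173)/2].
disc(K) = 173 = 173·1, so p = 173 is ramified.

ramified — (173) = 𝔭²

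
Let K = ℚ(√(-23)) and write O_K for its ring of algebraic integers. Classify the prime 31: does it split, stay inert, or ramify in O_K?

-23 mod 4 = 1, hence disc K = -23 and O_K = ℤ[(1+√-23)/2].
31 ∤ -23, so 31 is unramified.
(-23/31) = 8^15 mod 31 = 1, giving Legendre symbol 1.
d is a quadratic residue mod p, hence 31 splits in O_K.

31 splits in O_K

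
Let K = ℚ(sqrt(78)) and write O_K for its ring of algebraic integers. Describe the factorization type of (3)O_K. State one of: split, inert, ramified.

Since 78 ≢ 1 mod 4, the ring of integers is ℤ[√78] with discriminant 4·78 = 312.
3 divides disc(K) = 312, so 3 ramifies.

3 is ramified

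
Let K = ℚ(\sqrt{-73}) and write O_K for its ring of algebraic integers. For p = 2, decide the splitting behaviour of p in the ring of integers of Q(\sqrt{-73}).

ramified

Since -73 ≢ 1 mod 4, the ring of integers is ℤ[√-73] with discriminant 4·(-73) = -292.
2 divides disc(K) = -292, so 2 ramifies.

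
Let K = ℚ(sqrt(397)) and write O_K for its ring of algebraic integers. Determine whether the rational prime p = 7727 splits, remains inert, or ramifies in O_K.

inert — (7727) stays prime in O_K

Since 397 ≡ 1 mod 4, the ring of integers is ℤ[(1+√397)/2] with discriminant 397.
disc(K) = 397 is not divisible by 7727; 7727 is unramified.
Compute (397/7727) via Euler: 397^((7727-1)/2) mod 7727 = 7726, so (397/7727) = -1.
d is a non-residue mod p, hence 7727 remains inert in O_K.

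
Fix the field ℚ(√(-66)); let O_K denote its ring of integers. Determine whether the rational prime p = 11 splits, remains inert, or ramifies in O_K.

d = -66 ≡ 2 (mod 4), so O_K = ℤ[√-66] and disc(K) = 4d = -264.
Ramification test: 11 | -264. The prime 11 ramifies in K.

ramifies in O_K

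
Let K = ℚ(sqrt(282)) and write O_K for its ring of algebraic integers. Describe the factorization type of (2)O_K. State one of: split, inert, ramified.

ramified

282 mod 4 = 2, hence disc K = 4·282 = 1128 and O_K = ℤ[√282].
Ramification test: 2 | 1128. The prime 2 ramifies in K.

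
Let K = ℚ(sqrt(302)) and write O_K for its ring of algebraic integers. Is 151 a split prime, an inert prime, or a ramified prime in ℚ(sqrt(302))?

302 mod 4 = 2, hence disc K = 4·302 = 1208 and O_K = ℤ[√302].
Ramification test: 151 | 1208. The prime 151 ramifies in K.

p ramifies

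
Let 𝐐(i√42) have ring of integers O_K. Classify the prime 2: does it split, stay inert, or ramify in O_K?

ramifies in O_K

-42 mod 4 = 2, hence disc K = 4·(-42) = -168 and O_K = ℤ[√-42].
disc(K) = -168 = 2·(-84), so p = 2 is ramified.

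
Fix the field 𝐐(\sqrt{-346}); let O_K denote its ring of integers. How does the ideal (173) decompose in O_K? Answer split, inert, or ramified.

Since -346 ≢ 1 mod 4, the ring of integers is ℤ[√-346] with discriminant 4·(-346) = -1384.
173 divides disc(K) = -1384, so 173 ramifies.

ramified — (173) = 𝔭²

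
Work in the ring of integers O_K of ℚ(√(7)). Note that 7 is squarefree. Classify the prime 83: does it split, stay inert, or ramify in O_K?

83 splits in O_K

Since 7 ≢ 1 mod 4, the ring of integers is ℤ[√7] with discriminant 4·7 = 28.
disc(K) = 28 is not divisible by 83; 83 is unramified.
Compute (7/83) via Euler: 7^((83-1)/2) mod 83 = 1, so (7/83) = 1.
Legendre symbol 1 ⇒ 83 is split.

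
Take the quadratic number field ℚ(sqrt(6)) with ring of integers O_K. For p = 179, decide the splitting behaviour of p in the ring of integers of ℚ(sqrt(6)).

inert

6 mod 4 = 2, hence disc K = 4·6 = 24 and O_K = ℤ[√6].
disc(K) = 24 is not divisible by 179; 179 is unramified.
(6/179) = 6^89 mod 179 = 178, giving Legendre symbol -1.
d is a non-residue mod p, hence 179 remains inert in O_K.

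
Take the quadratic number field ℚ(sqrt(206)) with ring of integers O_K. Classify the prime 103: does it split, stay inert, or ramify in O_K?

p ramifies

206 mod 4 = 2, hence disc K = 4·206 = 824 and O_K = ℤ[√206].
Ramification test: 103 | 824. The prime 103 ramifies in K.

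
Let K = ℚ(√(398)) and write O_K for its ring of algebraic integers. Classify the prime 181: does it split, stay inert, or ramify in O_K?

d = 398 ≡ 2 (mod 4), so O_K = ℤ[√398] and disc(K) = 4d = 1592.
Since gcd(181, 1592) = 1 the prime 181 does not ramify.
(398/181) = 36^90 mod 181 = 1, giving Legendre symbol 1.
Legendre symbol 1 ⇒ 181 is split.

split — (181) = 𝔭₁𝔭₂ with 𝔭₁ ≠ 𝔭₂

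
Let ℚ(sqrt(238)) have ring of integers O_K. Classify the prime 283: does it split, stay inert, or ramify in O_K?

p splits

Since 238 ≢ 1 mod 4, the ring of integers is ℤ[√238] with discriminant 4·238 = 952.
283 ∤ 952, so 283 is unramified.
(238/283) = 238^141 mod 283 = 1, giving Legendre symbol 1.
d is a quadratic residue mod p, hence 283 splits in O_K.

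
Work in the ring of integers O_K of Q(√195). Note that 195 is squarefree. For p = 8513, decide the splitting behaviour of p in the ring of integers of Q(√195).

d = 195 ≡ 3 (mod 4), so O_K = ℤ[√195] and disc(K) = 4d = 780.
8513 ∤ 780, so 8513 is unramified.
Compute (195/8513) via Euler: 195^((8513-1)/2) mod 8513 = 8512, so (195/8513) = -1.
d is a non-residue mod p, hence 8513 remains inert in O_K.

p is inert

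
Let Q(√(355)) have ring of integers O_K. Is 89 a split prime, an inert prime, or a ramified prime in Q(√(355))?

split — (89) = 𝔭₁𝔭₂ with 𝔭₁ ≠ 𝔭₂

Since 355 ≢ 1 mod 4, the ring of integers is ℤ[√355] with discriminant 4·355 = 1420.
89 ∤ 1420, so 89 is unramified.
Compute (355/89) via Euler: 88^((89-1)/2) mod 89 = 1, so (355/89) = 1.
Legendre symbol 1 ⇒ 89 is split.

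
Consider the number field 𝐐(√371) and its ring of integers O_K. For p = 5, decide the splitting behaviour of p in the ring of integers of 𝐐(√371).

split — (5) = 𝔭₁𝔭₂ with 𝔭₁ ≠ 𝔭₂

371 mod 4 = 3, hence disc K = 4·371 = 1484 and O_K = ℤ[√371].
disc(K) = 1484 is not divisible by 5; 5 is unramified.
Compute (371/5) via Euler: 1^((5-1)/2) mod 5 = 1, so (371/5) = 1.
Legendre symbol 1 ⇒ 5 is split.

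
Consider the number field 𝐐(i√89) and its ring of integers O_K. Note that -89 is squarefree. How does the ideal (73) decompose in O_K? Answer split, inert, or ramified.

splits completely

-89 mod 4 = 3, hence disc K = 4·(-89) = -356 and O_K = ℤ[√-89].
Since gcd(73, -356) = 1 the prime 73 does not ramify.
Euler's criterion: (-89)^36 mod 73 = 1. Thus (-89|73) = 1.
Legendre symbol 1 ⇒ 73 is split.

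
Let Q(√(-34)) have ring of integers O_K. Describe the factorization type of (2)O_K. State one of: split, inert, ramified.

d = -34 ≡ 2 (mod 4), so O_K = ℤ[√-34] and disc(K) = 4d = -136.
2 divides disc(K) = -136, so 2 ramifies.

ramified — (2) = 𝔭²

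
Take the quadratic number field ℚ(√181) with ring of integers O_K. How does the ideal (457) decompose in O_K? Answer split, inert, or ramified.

Since 181 ≡ 1 mod 4, the ring of integers is ℤ[(1+√181)/2] with discriminant 181.
disc(K) = 181 is not divisible by 457; 457 is unramified.
(181/457) = 181^228 mod 457 = 456, giving Legendre symbol -1.
Legendre symbol -1 ⇒ 457 is inert.

inert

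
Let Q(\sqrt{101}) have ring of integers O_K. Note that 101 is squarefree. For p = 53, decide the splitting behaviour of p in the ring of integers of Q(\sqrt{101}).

53 remains inert

Since 101 ≡ 1 mod 4, the ring of integers is ℤ[(1+√101)/2] with discriminant 101.
Since gcd(53, 101) = 1 the prime 53 does not ramify.
(101/53) = 48^26 mod 53 = 52, giving Legendre symbol -1.
Legendre symbol -1 ⇒ 53 is inert.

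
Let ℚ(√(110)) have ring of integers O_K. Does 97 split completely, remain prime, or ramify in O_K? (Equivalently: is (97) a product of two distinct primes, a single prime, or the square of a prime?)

Since 110 ≢ 1 mod 4, the ring of integers is ℤ[√110] with discriminant 4·110 = 440.
disc(K) = 440 is not divisible by 97; 97 is unramified.
Euler's criterion: 110^48 mod 97 = 96. Thus (110|97) = -1.
d is a non-residue mod p, hence 97 remains inert in O_K.

inert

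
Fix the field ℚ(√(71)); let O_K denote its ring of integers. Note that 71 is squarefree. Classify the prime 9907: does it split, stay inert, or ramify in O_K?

d = 71 ≡ 3 (mod 4), so O_K = ℤ[√71] and disc(K) = 4d = 284.
9907 ∤ 284, so 9907 is unramified.
Legendre symbol by Euler's criterion: (71/9907) ≡ 71^4953 ≡ 9906 (mod 9907), i.e. (71/9907) = -1.
(71/9907) = -1, so 9907 is inert.

p is inert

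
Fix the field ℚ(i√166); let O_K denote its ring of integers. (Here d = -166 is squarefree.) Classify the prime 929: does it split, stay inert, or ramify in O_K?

d = -166 ≡ 2 (mod 4), so O_K = ℤ[√-166] and disc(K) = 4d = -664.
Since gcd(929, -664) = 1 the prime 929 does not ramify.
Legendre symbol by Euler's criterion: (-166/929) ≡ (-166)^464 ≡ 1 (mod 929), i.e. (-166/929) = 1.
d is a quadratic residue mod p, hence 929 splits in O_K.

p splits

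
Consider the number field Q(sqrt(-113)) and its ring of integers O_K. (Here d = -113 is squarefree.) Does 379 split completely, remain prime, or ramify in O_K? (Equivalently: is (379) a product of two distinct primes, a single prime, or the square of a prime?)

p splits

d = -113 ≡ 3 (mod 4), so O_K = ℤ[√-113] and disc(K) = 4d = -452.
Since gcd(379, -452) = 1 the prime 379 does not ramify.
Compute (-113/379) via Euler: 266^((379-1)/2) mod 379 = 1, so (-113/379) = 1.
(-113/379) = 1, so 379 splits.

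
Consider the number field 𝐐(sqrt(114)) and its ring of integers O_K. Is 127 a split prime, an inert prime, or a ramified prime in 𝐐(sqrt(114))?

Since 114 ≢ 1 mod 4, the ring of integers is ℤ[√114] with discriminant 4·114 = 456.
127 ∤ 456, so 127 is unramified.
Compute (114/127) via Euler: 114^((127-1)/2) mod 127 = 126, so (114/127) = -1.
d is a non-residue mod p, hence 127 remains inert in O_K.

127 remains inert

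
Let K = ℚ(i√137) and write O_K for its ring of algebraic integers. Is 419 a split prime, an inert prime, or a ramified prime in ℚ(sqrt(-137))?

419 remains inert

Since -137 ≢ 1 mod 4, the ring of integers is ℤ[√-137] with discriminant 4·(-137) = -548.
419 ∤ -548, so 419 is unramified.
Euler's criterion: (-137)^209 mod 419 = 418. Thus (-137|419) = -1.
d is a non-residue mod p, hence 419 remains inert in O_K.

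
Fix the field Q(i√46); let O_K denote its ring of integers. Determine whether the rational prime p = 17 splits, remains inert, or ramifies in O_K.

inert — (17) stays prime in O_K

d = -46 ≡ 2 (mod 4), so O_K = ℤ[√-46] and disc(K) = 4d = -184.
disc(K) = -184 is not divisible by 17; 17 is unramified.
Euler's criterion: (-46)^8 mod 17 = 16. Thus (-46|17) = -1.
d is a non-residue mod p, hence 17 remains inert in O_K.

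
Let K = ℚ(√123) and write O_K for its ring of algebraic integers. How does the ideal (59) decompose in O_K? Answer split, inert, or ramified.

p splits

123 mod 4 = 3, hence disc K = 4·123 = 492 and O_K = ℤ[√123].
disc(K) = 492 is not divisible by 59; 59 is unramified.
Compute (123/59) via Euler: 5^((59-1)/2) mod 59 = 1, so (123/59) = 1.
Legendre symbol 1 ⇒ 59 is split.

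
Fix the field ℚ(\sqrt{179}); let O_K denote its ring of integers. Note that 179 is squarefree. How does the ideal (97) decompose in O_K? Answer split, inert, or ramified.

remains prime (inert)

179 mod 4 = 3, hence disc K = 4·179 = 716 and O_K = ℤ[√179].
97 ∤ 716, so 97 is unramified.
Euler's criterion: 179^48 mod 97 = 96. Thus (179|97) = -1.
Legendre symbol -1 ⇒ 97 is inert.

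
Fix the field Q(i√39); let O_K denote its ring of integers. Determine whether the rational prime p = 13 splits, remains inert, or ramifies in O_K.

Since -39 ≡ 1 mod 4, the ring of integers is ℤ[(1+√-39)/2] with discriminant -39.
Ramification test: 13 | -39. The prime 13 ramifies in K.

13 is ramified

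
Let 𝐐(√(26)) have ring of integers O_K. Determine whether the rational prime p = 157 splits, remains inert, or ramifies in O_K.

26 mod 4 = 2, hence disc K = 4·26 = 104 and O_K = ℤ[√26].
disc(K) = 104 is not divisible by 157; 157 is unramified.
Compute (26/157) via Euler: 26^((157-1)/2) mod 157 = 156, so (26/157) = -1.
d is a non-residue mod p, hence 157 remains inert in O_K.

remains prime (inert)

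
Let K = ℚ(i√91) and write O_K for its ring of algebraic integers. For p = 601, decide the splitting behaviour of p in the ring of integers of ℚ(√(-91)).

-91 mod 4 = 1, hence disc K = -91 and O_K = ℤ[(1+√-91)/2].
disc(K) = -91 is not divisible by 601; 601 is unramified.
(-91/601) = 510^300 mod 601 = 600, giving Legendre symbol -1.
(-91/601) = -1, so 601 is inert.

p is inert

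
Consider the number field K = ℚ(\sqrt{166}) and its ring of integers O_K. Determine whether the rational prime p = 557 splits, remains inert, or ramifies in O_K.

d = 166 ≡ 2 (mod 4), so O_K = ℤ[√166] and disc(K) = 4d = 664.
disc(K) = 664 is not divisible by 557; 557 is unramified.
(166/557) = 166^278 mod 557 = 556, giving Legendre symbol -1.
(166/557) = -1, so 557 is inert.

p is inert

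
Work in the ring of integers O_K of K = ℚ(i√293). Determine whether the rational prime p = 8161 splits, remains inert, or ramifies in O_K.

split — (8161) = 𝔭₁𝔭₂ with 𝔭₁ ≠ 𝔭₂

d = -293 ≡ 3 (mod 4), so O_K = ℤ[√-293] and disc(K) = 4d = -1172.
disc(K) = -1172 is not divisible by 8161; 8161 is unramified.
Legendre symbol by Euler's criterion: (-293/8161) ≡ (-293)^4080 ≡ 1 (mod 8161), i.e. (-293/8161) = 1.
(-293/8161) = 1, so 8161 splits.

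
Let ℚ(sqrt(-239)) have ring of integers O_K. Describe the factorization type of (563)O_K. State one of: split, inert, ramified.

d = -239 ≡ 1 (mod 4), so O_K = ℤ[(1+√-239)/2] and disc(K) = d = -239.
563 ∤ -239, so 563 is unramified.
(-239/563) = 324^281 mod 563 = 1, giving Legendre symbol 1.
Legendre symbol 1 ⇒ 563 is split.

p splits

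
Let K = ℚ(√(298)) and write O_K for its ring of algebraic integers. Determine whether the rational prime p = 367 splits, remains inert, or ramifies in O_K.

298 mod 4 = 2, hence disc K = 4·298 = 1192 and O_K = ℤ[√298].
Since gcd(367, 1192) = 1 the prime 367 does not ramify.
Legendre symbol by Euler's criterion: (298/367) ≡ 298^183 ≡ 1 (mod 367), i.e. (298/367) = 1.
Legendre symbol 1 ⇒ 367 is split.

367 splits in O_K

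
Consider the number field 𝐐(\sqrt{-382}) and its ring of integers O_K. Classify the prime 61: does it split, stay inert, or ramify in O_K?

Since -382 ≢ 1 mod 4, the ring of integers is ℤ[√-382] with discriminant 4·(-382) = -1528.
61 ∤ -1528, so 61 is unramified.
Compute (-382/61) via Euler: 45^((61-1)/2) mod 61 = 1, so (-382/61) = 1.
Legendre symbol 1 ⇒ 61 is split.

split — (61) = 𝔭₁𝔭₂ with 𝔭₁ ≠ 𝔭₂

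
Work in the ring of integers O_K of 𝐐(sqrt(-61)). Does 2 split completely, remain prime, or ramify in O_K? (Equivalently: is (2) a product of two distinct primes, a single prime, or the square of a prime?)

d = -61 ≡ 3 (mod 4), so O_K = ℤ[√-61] and disc(K) = 4d = -244.
disc(K) = -244 = 2·(-122), so p = 2 is ramified.

p ramifies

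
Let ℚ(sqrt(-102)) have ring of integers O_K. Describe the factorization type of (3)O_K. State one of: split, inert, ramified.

Since -102 ≢ 1 mod 4, the ring of integers is ℤ[√-102] with discriminant 4·(-102) = -408.
disc(K) = -408 = 3·(-136), so p = 3 is ramified.

3 is ramified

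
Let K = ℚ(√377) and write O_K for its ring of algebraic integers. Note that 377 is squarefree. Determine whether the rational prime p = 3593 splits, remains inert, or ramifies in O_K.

p splits

Since 377 ≡ 1 mod 4, the ring of integers is ℤ[(1+√377)/2] with discriminant 377.
3593 ∤ 377, so 3593 is unramified.
Euler's criterion: 377^1796 mod 3593 = 1. Thus (377|3593) = 1.
Legendre symbol 1 ⇒ 3593 is split.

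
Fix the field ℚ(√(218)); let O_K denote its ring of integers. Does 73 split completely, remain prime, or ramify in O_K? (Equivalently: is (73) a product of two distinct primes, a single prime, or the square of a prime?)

Since 218 ≢ 1 mod 4, the ring of integers is ℤ[√218] with discriminant 4·218 = 872.
disc(K) = 872 is not divisible by 73; 73 is unramified.
Compute (218/73) via Euler: 72^((73-1)/2) mod 73 = 1, so (218/73) = 1.
Legendre symbol 1 ⇒ 73 is split.

split — (73) = 𝔭₁𝔭₂ with 𝔭₁ ≠ 𝔭₂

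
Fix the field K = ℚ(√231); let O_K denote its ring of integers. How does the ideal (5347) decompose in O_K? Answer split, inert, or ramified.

5347 splits in O_K

Since 231 ≢ 1 mod 4, the ring of integers is ℤ[√231] with discriminant 4·231 = 924.
disc(K) = 924 is not divisible by 5347; 5347 is unramified.
Compute (231/5347) via Euler: 231^((5347-1)/2) mod 5347 = 1, so (231/5347) = 1.
(231/5347) = 1, so 5347 splits.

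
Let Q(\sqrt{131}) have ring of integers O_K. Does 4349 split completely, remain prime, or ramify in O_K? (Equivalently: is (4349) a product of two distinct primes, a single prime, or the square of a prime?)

inert

131 mod 4 = 3, hence disc K = 4·131 = 524 and O_K = ℤ[√131].
Since gcd(4349, 524) = 1 the prime 4349 does not ramify.
Euler's criterion: 131^2174 mod 4349 = 4348. Thus (131|4349) = -1.
(131/4349) = -1, so 4349 is inert.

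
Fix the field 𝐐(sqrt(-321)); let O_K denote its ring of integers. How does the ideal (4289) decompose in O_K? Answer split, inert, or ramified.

Since -321 ≢ 1 mod 4, the ring of integers is ℤ[√-321] with discriminant 4·(-321) = -1284.
Since gcd(4289, -1284) = 1 the prime 4289 does not ramify.
Legendre symbol by Euler's criterion: (-321/4289) ≡ (-321)^2144 ≡ 4288 (mod 4289), i.e. (-321/4289) = -1.
(-321/4289) = -1, so 4289 is inert.

inert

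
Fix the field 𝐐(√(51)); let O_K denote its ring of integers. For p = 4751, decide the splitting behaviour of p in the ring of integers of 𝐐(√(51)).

split — (4751) = 𝔭₁𝔭₂ with 𝔭₁ ≠ 𝔭₂

d = 51 ≡ 3 (mod 4), so O_K = ℤ[√51] and disc(K) = 4d = 204.
disc(K) = 204 is not divisible by 4751; 4751 is unramified.
Legendre symbol by Euler's criterion: (51/4751) ≡ 51^2375 ≡ 1 (mod 4751), i.e. (51/4751) = 1.
Legendre symbol 1 ⇒ 4751 is split.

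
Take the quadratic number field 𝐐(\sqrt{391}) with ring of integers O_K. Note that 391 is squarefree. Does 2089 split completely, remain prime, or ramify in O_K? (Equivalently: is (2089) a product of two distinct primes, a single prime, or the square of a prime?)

2089 remains inert

391 mod 4 = 3, hence disc K = 4·391 = 1564 and O_K = ℤ[√391].
Since gcd(2089, 1564) = 1 the prime 2089 does not ramify.
Euler's criterion: 391^1044 mod 2089 = 2088. Thus (391|2089) = -1.
d is a non-residue mod p, hence 2089 remains inert in O_K.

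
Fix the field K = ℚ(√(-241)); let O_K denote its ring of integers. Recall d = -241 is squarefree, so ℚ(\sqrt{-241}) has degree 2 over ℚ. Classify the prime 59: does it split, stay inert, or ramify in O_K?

inert

-241 mod 4 = 3, hence disc K = 4·(-241) = -964 and O_K = ℤ[√-241].
Since gcd(59, -964) = 1 the prime 59 does not ramify.
Euler's criterion: (-241)^29 mod 59 = 58. Thus (-241|59) = -1.
d is a non-residue mod p, hence 59 remains inert in O_K.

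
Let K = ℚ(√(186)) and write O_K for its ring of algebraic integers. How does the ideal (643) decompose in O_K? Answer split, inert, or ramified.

d = 186 ≡ 2 (mod 4), so O_K = ℤ[√186] and disc(K) = 4d = 744.
Since gcd(643, 744) = 1 the prime 643 does not ramify.
Compute (186/643) via Euler: 186^((643-1)/2) mod 643 = 1, so (186/643) = 1.
(186/643) = 1, so 643 splits.

643 splits in O_K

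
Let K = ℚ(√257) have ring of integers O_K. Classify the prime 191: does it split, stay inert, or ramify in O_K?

p is inert

Since 257 ≡ 1 mod 4, the ring of integers is ℤ[(1+√257)/2] with discriminant 257.
191 ∤ 257, so 191 is unramified.
Legendre symbol by Euler's criterion: (257/191) ≡ 257^95 ≡ 190 (mod 191), i.e. (257/191) = -1.
d is a non-residue mod p, hence 191 remains inert in O_K.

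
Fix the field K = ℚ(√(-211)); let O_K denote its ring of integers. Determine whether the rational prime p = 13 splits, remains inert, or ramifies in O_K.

split

Since -211 ≡ 1 mod 4, the ring of integers is ℤ[(1+√-211)/2] with discriminant -211.
13 ∤ -211, so 13 is unramified.
Legendre symbol by Euler's criterion: (-211/13) ≡ (-211)^6 ≡ 1 (mod 13), i.e. (-211/13) = 1.
d is a quadratic residue mod p, hence 13 splits in O_K.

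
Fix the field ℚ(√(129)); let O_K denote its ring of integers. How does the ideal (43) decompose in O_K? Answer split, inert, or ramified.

ramifies in O_K

Since 129 ≡ 1 mod 4, the ring of integers is ℤ[(1+√129)/2] with discriminant 129.
43 divides disc(K) = 129, so 43 ramifies.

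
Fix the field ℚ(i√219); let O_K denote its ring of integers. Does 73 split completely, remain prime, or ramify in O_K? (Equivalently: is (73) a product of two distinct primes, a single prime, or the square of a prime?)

d = -219 ≡ 1 (mod 4), so O_K = ℤ[(1+√-219)/2] and disc(K) = d = -219.
73 divides disc(K) = -219, so 73 ramifies.

ramified — (73) = 𝔭²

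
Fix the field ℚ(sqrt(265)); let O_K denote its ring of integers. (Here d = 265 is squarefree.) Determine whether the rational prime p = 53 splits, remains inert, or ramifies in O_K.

d = 265 ≡ 1 (mod 4), so O_K = ℤ[(1+√265)/2] and disc(K) = d = 265.
53 divides disc(K) = 265, so 53 ramifies.

p ramifies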